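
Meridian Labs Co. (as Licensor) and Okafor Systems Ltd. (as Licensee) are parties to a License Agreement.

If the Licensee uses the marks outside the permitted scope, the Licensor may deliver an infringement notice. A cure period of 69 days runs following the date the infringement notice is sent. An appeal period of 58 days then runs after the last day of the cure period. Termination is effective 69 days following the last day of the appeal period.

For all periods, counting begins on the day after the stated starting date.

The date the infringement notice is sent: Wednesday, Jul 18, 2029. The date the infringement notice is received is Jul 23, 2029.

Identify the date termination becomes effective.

Jan 30, 2030

The last day of the cure period: Jul 18, 2029 + 69 days = Sep 25, 2029.
The last day of the appeal period: Sep 25, 2029 + 58 days = Nov 22, 2029.
Adding 69 calendar days to Nov 22, 2029 gives Jan 30, 2030, which is the date termination becomes effective.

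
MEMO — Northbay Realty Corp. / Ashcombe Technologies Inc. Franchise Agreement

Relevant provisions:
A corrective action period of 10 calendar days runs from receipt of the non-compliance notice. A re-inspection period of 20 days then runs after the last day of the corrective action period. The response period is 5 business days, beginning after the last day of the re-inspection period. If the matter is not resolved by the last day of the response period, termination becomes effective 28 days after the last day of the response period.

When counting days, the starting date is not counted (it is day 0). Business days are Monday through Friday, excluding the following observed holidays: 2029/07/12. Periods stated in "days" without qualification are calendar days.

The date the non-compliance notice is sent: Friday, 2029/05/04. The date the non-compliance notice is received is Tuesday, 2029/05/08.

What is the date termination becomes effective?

The last day of the corrective action period: 2029/05/08 + 10 days = 2029/05/18.
The last day of the re-inspection period: 2029/05/18 + 20 days = 2029/06/07.
The last day of the response period: 5 business days after Thursday, 2029/06/07, skipping weekends — Jun 8, Jun 11, Jun 12, Jun 13, Jun 14 — lands on Thursday, 2029/06/14.
The date termination becomes effective: 28 calendar days after 2029/06/14 is 2029/07/12.

2029/07/12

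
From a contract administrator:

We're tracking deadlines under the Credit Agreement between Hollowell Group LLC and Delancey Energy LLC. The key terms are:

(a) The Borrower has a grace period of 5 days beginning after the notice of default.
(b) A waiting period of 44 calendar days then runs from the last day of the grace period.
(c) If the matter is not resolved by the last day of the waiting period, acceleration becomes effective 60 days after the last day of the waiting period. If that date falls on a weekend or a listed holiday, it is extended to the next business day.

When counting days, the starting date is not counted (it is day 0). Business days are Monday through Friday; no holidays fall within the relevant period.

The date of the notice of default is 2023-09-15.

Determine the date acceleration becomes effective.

The last day of the grace period: 5 calendar days after 2023-09-15 is 2023-09-20.
The last day of the waiting period: 44 calendar days after 2023-09-20 is 2023-11-03.
The date acceleration becomes effective: 2023-11-03 + 60 days = 2024-01-02. 2024-01-02 is a Tuesday, so no roll-forward applies.

2024-01-02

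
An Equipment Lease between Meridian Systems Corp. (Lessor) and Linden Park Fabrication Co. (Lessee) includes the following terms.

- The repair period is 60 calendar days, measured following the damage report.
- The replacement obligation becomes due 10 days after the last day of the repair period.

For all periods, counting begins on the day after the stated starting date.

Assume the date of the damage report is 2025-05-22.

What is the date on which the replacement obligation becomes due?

2025-07-31

The last day of the repair period: 2025-05-22 + 60 days = 2025-07-21.
Adding 10 calendar days to 2025-07-21 gives 2025-07-31, which is the date on which the replacement obligation becomes due.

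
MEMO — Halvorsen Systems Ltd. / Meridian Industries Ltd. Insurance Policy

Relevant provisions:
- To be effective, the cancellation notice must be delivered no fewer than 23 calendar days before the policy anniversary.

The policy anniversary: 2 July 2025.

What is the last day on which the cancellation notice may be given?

Counting back 23 calendar days from 2 July 2025 gives 9 June 2025.

9 June 2025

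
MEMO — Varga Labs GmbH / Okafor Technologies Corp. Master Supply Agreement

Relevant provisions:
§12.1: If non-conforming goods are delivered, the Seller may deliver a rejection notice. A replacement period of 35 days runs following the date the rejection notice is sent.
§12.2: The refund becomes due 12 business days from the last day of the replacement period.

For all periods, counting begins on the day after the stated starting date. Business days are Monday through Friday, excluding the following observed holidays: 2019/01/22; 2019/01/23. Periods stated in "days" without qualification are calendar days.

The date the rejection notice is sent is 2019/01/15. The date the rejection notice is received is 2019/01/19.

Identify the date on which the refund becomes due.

2019/03/07

The last day of the replacement period: 2019/01/15 + 35 days = 2019/02/19.
The date on which the refund becomes due: 12 business days after Tuesday, 2019/02/19, skipping weekends — Feb 20, Feb 21, Feb 22, Feb 25, …, Mar 5, Mar 6, Mar 7 — lands on Thursday, 2019/03/07.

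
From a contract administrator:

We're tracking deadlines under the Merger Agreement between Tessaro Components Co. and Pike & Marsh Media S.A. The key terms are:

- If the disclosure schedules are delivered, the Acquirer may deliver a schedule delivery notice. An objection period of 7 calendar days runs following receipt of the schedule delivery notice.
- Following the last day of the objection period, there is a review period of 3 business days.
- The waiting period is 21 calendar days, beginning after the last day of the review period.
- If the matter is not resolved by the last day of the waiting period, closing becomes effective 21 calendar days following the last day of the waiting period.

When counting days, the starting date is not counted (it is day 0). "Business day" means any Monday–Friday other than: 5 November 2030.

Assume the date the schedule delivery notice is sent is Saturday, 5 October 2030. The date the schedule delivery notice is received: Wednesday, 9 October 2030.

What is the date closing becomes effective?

2 December 2030

The last day of the objection period: 9 October 2030 + 7 days = 16 October 2030.
The last day of the review period: counting 3 business days from Wednesday, 16 October 2030 (Oct 17, Oct 18, Oct 21, skipping weekends) reaches Monday, 21 October 2030.
The last day of the waiting period: 21 calendar days after 21 October 2030 is 11 November 2030.
The date closing becomes effective: 21 calendar days after 11 November 2030 is 2 December 2030.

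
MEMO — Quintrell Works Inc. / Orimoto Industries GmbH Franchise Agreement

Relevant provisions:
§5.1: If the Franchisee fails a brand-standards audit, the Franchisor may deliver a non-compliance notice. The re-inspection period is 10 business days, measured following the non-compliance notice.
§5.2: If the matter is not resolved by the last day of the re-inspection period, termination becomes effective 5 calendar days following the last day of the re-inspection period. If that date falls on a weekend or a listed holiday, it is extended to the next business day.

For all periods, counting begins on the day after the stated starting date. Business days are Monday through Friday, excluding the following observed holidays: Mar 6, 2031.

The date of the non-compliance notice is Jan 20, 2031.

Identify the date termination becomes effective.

Feb 10, 2031

The last day of the re-inspection period: counting 10 business days from Monday, Jan 20, 2031 (Jan 21, Jan 22, Jan 23, Jan 24, Jan 27, Jan 28, Jan 29, Jan 30, Jan 31, Feb 3, skipping weekends) reaches Monday, Feb 3, 2031.
Adding 5 calendar days to Feb 3, 2031 gives Feb 8, 2031, which is the date termination becomes effective. That falls on a Saturday, so it rolls to the next business day, Monday, Feb 10, 2031.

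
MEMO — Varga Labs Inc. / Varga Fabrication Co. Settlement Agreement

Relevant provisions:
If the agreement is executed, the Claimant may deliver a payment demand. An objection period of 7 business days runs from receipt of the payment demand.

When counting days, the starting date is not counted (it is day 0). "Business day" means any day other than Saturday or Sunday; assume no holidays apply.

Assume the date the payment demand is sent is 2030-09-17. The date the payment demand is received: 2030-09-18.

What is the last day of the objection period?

From Wednesday, 2030-09-18, 7 business days (Sep 19, Sep 20, Sep 23, Sep 24, Sep 25, Sep 26, Sep 27, skipping weekends) brings us to Friday, 2030-09-27, which is the last day of the objection period.

2030-09-27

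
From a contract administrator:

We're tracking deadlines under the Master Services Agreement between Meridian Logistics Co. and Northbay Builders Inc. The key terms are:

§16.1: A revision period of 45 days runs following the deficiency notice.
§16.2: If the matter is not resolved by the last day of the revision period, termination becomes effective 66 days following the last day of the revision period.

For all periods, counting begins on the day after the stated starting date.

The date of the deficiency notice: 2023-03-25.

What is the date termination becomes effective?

2023-07-14

The last day of the revision period: 2023-03-25 + 45 days = 2023-05-09.
The date termination becomes effective: 2023-05-09 + 66 days = 2023-07-14.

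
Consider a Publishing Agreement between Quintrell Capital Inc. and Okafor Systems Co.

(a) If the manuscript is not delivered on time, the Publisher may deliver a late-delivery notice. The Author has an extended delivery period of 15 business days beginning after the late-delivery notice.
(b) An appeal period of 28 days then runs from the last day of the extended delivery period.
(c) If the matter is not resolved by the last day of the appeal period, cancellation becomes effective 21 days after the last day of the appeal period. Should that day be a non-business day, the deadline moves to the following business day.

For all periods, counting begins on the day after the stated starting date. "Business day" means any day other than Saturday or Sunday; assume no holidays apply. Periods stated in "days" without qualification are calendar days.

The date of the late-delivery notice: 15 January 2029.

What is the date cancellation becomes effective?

The last day of the extended delivery period: 15 business days after Monday, 15 January 2029, skipping weekends — Jan 16, Jan 17, Jan 18, Jan 19, …, Feb 1, Feb 2, Feb 5 — lands on Monday, 5 February 2029.
The last day of the appeal period: 28 calendar days after 5 February 2029 is 5 March 2029.
The date cancellation becomes effective: 21 calendar days after 5 March 2029 is 26 March 2029. 26 March 2029 is a Monday, so no roll-forward applies.

26 March 2029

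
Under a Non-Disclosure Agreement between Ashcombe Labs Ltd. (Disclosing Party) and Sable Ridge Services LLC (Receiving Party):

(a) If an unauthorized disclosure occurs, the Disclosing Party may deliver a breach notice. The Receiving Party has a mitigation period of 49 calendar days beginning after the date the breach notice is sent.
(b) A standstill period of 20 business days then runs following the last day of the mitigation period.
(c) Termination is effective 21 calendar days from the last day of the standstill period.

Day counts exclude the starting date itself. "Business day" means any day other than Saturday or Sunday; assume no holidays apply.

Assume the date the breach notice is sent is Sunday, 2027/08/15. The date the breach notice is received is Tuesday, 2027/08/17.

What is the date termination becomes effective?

2027/11/19

Adding 49 calendar days to 2027/08/15 gives 2027/10/03, which is the last day of the mitigation period.
The last day of the standstill period: counting 20 business days from Sunday, 2027/10/03 (Oct 4, Oct 5, Oct 6, Oct 7, …, Oct 27, Oct 28, Oct 29, skipping weekends) reaches Friday, 2027/10/29.
Adding 21 calendar days to 2027/10/29 gives 2027/11/19, which is the date termination becomes effective.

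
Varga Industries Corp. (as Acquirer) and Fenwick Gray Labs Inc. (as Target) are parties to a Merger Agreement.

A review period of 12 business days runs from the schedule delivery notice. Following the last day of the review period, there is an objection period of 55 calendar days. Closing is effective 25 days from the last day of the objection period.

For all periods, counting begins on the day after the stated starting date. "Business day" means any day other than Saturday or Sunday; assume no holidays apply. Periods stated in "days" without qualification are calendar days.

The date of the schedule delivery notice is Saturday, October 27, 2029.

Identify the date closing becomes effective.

February 1, 2030

The last day of the review period: 12 business days after Saturday, October 27, 2029, skipping weekends — Oct 29, Oct 30, Oct 31, Nov 1, …, Nov 9, Nov 12, Nov 13 — lands on Tuesday, November 13, 2029.
The last day of the objection period: 55 calendar days after November 13, 2029 is January 7, 2030.
The date closing becomes effective: January 7, 2030 + 25 days = February 1, 2030.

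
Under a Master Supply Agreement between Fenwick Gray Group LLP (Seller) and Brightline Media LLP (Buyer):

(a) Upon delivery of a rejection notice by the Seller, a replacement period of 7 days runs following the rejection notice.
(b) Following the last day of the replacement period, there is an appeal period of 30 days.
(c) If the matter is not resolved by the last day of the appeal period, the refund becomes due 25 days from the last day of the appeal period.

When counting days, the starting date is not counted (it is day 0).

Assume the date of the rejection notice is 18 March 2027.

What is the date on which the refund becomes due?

Adding 7 calendar days to 18 March 2027 gives 25 March 2027, which is the last day of the replacement period.
The last day of the appeal period: 25 March 2027 + 30 days = 24 April 2027.
The date on which the refund becomes due: 25 calendar days after 24 April 2027 is 19 May 2027.

19 May 2027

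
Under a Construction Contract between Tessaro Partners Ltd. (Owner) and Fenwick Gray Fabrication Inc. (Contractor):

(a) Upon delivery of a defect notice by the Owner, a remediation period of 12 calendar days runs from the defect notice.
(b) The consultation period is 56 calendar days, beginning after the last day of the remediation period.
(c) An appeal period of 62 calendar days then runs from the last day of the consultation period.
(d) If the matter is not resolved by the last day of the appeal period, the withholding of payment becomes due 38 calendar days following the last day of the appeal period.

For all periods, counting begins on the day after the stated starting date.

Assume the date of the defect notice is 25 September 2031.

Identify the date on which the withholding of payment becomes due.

11 March 2032

Adding 12 calendar days to 25 September 2031 gives 7 October 2031, which is the last day of the remediation period.
The last day of the consultation period: 56 calendar days after 7 October 2031 is 2 December 2031.
The last day of the appeal period: 62 calendar days after 2 December 2031 is 2 February 2032.
The date on which the withholding of payment becomes due: 2 February 2032 + 38 days = 11 March 2032.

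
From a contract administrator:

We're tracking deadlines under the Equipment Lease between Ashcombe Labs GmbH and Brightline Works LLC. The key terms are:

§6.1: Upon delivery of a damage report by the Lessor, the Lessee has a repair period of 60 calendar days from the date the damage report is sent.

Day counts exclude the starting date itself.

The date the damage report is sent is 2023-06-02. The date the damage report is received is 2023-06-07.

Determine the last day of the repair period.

The last day of the repair period: 60 calendar days after 2023-06-02 is 2023-08-01.

2023-08-01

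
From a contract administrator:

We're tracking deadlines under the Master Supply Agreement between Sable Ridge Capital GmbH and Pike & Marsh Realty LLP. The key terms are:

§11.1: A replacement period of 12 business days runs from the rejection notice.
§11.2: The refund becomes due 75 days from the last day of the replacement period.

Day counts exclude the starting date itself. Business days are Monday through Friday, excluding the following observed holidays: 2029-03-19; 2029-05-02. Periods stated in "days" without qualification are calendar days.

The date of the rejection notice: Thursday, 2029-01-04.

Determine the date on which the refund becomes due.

2029-04-07

The last day of the replacement period: 12 business days after Thursday, 2029-01-04, skipping weekends — Jan 5, Jan 8, Jan 9, Jan 10, …, Jan 18, Jan 19, Jan 22 — lands on Monday, 2029-01-22.
The date on which the refund becomes due: 75 calendar days after 2029-01-22 is 2029-04-07.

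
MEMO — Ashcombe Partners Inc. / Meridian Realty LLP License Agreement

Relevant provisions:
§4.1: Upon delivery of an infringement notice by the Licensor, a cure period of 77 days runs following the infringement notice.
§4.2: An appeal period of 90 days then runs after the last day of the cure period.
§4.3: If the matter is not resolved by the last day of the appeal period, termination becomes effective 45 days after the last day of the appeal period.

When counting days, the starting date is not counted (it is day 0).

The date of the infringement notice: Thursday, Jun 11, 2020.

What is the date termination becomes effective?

The last day of the cure period: Jun 11, 2020 + 77 days = Aug 27, 2020.
The last day of the appeal period: Aug 27, 2020 + 90 days = Nov 25, 2020.
Adding 45 calendar days to Nov 25, 2020 gives Jan 9, 2021, which is the date termination becomes effective.

Jan 9, 2021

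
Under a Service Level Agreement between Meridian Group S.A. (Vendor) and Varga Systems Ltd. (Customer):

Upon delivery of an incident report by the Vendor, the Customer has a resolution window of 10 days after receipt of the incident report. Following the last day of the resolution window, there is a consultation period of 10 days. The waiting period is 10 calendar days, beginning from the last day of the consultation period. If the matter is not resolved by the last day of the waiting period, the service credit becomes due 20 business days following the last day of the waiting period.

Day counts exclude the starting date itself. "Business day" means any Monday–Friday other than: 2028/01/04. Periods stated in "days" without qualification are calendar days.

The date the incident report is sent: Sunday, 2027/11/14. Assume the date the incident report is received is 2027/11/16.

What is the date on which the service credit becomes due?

2028/01/14

The last day of the resolution window: 10 calendar days after 2027/11/16 is 2027/11/26.
The last day of the consultation period: 10 calendar days after 2027/11/26 is 2027/12/06.
The last day of the waiting period: 10 calendar days after 2027/12/06 is 2027/12/16.
The date on which the service credit becomes due: 20 business days after Thursday, 2027/12/16, skipping weekends and the listed holiday on Jan 4 — Dec 17, Dec 20, Dec 21, Dec 22, …, Jan 12, Jan 13, Jan 14 — lands on Friday, 2028/01/14.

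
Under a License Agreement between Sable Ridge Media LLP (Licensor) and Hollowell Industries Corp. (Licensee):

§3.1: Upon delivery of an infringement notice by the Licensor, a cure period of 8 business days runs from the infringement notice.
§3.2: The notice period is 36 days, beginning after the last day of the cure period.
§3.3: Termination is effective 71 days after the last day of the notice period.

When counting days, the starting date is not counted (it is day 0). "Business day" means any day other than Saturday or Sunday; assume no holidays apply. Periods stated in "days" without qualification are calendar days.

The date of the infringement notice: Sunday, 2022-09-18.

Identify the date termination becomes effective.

From Sunday, 2022-09-18, 8 business days (Sep 19, Sep 20, Sep 21, Sep 22, Sep 23, Sep 26, Sep 27, Sep 28, skipping weekends) brings us to Wednesday, 2022-09-28, which is the last day of the cure period.
Adding 36 calendar days to 2022-09-28 gives 2022-11-03, which is the last day of the notice period.
The date termination becomes effective: 71 calendar days after 2022-11-03 is 2023-01-13.

2023-01-13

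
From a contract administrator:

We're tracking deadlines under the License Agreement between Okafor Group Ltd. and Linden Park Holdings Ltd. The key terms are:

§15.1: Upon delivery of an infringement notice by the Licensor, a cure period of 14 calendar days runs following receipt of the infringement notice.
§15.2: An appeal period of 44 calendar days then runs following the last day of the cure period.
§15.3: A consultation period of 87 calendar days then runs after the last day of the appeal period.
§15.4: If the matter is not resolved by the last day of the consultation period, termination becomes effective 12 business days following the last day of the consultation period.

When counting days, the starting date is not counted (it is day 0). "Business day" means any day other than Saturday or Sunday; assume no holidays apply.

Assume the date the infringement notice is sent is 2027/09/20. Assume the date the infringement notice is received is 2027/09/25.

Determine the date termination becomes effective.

The last day of the cure period: 14 calendar days after 2027/09/25 is 2027/10/09.
The last day of the appeal period: 2027/10/09 + 44 days = 2027/11/22.
Adding 87 calendar days to 2027/11/22 gives 2028/02/17, which is the last day of the consultation period.
From Thursday, 2028/02/17, 12 business days (Feb 18, Feb 21, Feb 22, Feb 23, …, Mar 2, Mar 3, Mar 6, skipping weekends) brings us to Monday, 2028/03/06, which is the date termination becomes effective.

2028/03/06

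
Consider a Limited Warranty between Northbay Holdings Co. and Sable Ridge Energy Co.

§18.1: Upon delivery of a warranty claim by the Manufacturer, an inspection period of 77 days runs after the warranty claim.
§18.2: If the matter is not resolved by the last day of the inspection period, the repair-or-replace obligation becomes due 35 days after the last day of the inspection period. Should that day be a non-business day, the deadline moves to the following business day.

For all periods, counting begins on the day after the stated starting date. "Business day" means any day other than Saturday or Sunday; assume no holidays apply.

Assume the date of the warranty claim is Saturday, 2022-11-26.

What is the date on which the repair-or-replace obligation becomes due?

The last day of the inspection period: 77 calendar days after 2022-11-26 is 2023-02-11.
Adding 35 calendar days to 2023-02-11 gives 2023-03-18, which is the date on which the repair-or-replace obligation becomes due. That falls on a Saturday, so it rolls to the next business day, Monday, 2023-03-20.

2023-03-20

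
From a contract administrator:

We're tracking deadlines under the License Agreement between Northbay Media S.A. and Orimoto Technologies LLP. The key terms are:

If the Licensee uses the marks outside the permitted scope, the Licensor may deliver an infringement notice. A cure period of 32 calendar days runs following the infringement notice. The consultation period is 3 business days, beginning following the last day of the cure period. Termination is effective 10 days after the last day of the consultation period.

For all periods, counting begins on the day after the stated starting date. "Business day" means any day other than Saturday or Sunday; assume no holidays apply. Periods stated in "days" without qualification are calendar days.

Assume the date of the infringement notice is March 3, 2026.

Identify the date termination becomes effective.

The last day of the cure period: March 3, 2026 + 32 days = April 4, 2026.
The last day of the consultation period: counting 3 business days from Saturday, April 4, 2026 (Apr 6, Apr 7, Apr 8, skipping weekends) reaches Wednesday, April 8, 2026.
The date termination becomes effective: 10 calendar days after April 8, 2026 is April 18, 2026.

April 18, 2026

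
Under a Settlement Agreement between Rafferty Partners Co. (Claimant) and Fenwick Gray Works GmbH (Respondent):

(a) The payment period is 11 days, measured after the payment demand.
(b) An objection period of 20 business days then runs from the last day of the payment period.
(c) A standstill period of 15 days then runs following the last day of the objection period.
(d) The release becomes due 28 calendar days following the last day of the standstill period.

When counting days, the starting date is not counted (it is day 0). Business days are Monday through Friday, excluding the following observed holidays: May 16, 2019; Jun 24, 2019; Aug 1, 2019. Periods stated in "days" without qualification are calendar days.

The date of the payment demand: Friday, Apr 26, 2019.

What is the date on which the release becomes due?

Jul 18, 2019

Adding 11 calendar days to Apr 26, 2019 gives May 7, 2019, which is the last day of the payment period.
The last day of the objection period: 20 business days after Tuesday, May 7, 2019, skipping weekends and the listed holiday on May 16 — May 8, May 9, May 10, May 13, …, Jun 3, Jun 4, Jun 5 — lands on Wednesday, Jun 5, 2019.
The last day of the standstill period: 15 calendar days after Jun 5, 2019 is Jun 20, 2019.
Adding 28 calendar days to Jun 20, 2019 gives Jul 18, 2019, which is the date on which the release becomes due.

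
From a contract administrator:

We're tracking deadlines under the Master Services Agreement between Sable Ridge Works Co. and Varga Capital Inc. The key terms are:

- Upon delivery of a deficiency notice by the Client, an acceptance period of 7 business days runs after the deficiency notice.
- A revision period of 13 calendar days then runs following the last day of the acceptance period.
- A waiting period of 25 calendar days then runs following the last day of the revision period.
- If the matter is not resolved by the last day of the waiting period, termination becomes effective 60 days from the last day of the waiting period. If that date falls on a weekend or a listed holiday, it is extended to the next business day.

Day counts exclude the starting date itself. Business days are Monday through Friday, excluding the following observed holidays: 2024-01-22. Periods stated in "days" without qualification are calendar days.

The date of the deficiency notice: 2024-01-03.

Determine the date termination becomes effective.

The last day of the acceptance period: counting 7 business days from Wednesday, 2024-01-03 (Jan 4, Jan 5, Jan 8, Jan 9, Jan 10, Jan 11, Jan 12, skipping weekends) reaches Friday, 2024-01-12.
The last day of the revision period: 2024-01-12 + 13 days = 2024-01-25.
The last day of the waiting period: 2024-01-25 + 25 days = 2024-02-19.
The date termination becomes effective: 60 calendar days after 2024-02-19 is 2024-04-19. 2024-04-19 is a Friday and is not a listed holiday, so no roll-forward applies.

2024-04-19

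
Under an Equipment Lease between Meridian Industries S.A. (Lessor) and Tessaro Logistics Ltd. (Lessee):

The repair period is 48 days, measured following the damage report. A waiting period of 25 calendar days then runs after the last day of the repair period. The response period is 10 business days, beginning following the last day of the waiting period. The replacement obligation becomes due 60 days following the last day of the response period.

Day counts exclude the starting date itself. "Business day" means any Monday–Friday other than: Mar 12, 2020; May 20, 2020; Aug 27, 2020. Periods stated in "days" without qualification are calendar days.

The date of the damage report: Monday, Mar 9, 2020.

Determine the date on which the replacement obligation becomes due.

Adding 48 calendar days to Mar 9, 2020 gives Apr 26, 2020, which is the last day of the repair period.
The last day of the waiting period: Apr 26, 2020 + 25 days = May 21, 2020.
The last day of the response period: 10 business days after Thursday, May 21, 2020, skipping weekends — May 22, May 25, May 26, May 27, May 28, May 29, Jun 1, Jun 2, Jun 3, Jun 4 — lands on Thursday, Jun 4, 2020.
The date on which the replacement obligation becomes due: Jun 4, 2020 + 60 days = Aug 3, 2020.

Aug 3, 2020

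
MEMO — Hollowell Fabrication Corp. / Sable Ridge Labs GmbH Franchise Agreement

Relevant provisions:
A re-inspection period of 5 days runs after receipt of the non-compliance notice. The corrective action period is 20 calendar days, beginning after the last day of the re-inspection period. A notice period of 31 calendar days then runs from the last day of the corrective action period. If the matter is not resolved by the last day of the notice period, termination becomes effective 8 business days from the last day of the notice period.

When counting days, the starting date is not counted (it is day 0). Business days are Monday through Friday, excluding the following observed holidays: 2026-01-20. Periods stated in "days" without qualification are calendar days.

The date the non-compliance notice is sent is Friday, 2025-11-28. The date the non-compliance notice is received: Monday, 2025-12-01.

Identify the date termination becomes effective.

2026-02-05

The last day of the re-inspection period: 5 calendar days after 2025-12-01 is 2025-12-06.
The last day of the corrective action period: 2025-12-06 + 20 days = 2025-12-26.
The last day of the notice period: 31 calendar days after 2025-12-26 is 2026-01-26.
From Monday, 2026-01-26, 8 business days (Jan 27, Jan 28, Jan 29, Jan 30, Feb 2, Feb 3, Feb 4, Feb 5, skipping weekends) brings us to Thursday, 2026-02-05, which is the date termination becomes effective.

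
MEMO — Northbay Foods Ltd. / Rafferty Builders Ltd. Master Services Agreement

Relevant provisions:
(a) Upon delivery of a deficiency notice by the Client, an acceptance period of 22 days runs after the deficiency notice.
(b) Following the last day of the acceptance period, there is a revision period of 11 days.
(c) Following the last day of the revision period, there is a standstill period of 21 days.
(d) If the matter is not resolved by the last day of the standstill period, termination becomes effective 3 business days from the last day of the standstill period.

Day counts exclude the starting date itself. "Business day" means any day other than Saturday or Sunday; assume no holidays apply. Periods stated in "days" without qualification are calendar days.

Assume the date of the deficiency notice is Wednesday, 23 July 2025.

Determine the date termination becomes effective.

Adding 22 calendar days to 23 July 2025 gives 14 August 2025, which is the last day of the acceptance period.
Adding 11 calendar days to 14 August 2025 gives 25 August 2025, which is the last day of the revision period.
Adding 21 calendar days to 25 August 2025 gives 15 September 2025, which is the last day of the standstill period.
The date termination becomes effective: 3 business days after Monday, 15 September 2025, skipping weekends — Sep 16, Sep 17, Sep 18 — lands on Thursday, 18 September 2025.

18 September 2025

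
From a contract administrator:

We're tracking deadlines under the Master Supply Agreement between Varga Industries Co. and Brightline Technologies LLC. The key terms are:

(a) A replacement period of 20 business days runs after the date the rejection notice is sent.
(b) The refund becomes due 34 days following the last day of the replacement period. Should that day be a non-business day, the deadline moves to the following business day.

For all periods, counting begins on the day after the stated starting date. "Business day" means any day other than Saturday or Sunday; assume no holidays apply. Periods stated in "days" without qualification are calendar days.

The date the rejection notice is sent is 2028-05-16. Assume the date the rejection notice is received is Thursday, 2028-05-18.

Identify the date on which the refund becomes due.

2028-07-17

The last day of the replacement period: counting 20 business days from Tuesday, 2028-05-16 (May 17, May 18, May 19, May 22, …, Jun 9, Jun 12, Jun 13, skipping weekends) reaches Tuesday, 2028-06-13.
The date on which the refund becomes due: 2028-06-13 + 34 days = 2028-07-17. 2028-07-17 is a Monday, so no roll-forward applies.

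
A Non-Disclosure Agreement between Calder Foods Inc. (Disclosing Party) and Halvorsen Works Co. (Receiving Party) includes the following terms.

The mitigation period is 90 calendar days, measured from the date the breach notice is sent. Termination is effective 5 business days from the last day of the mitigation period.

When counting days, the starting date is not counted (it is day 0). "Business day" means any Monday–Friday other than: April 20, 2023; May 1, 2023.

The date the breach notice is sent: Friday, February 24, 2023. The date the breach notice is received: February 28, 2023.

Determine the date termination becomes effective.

June 1, 2023

Adding 90 calendar days to February 24, 2023 gives May 25, 2023, which is the last day of the mitigation period.
The date termination becomes effective: counting 5 business days from Thursday, May 25, 2023 (May 26, May 29, May 30, May 31, Jun 1, skipping weekends) reaches Thursday, June 1, 2023.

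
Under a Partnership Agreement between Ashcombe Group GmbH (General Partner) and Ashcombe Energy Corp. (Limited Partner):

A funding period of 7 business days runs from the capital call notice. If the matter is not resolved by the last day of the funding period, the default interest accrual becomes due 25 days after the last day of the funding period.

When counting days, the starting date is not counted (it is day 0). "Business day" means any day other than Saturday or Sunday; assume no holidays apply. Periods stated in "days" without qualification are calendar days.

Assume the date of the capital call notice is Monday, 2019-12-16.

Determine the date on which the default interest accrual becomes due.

2020-01-19

From Monday, 2019-12-16, 7 business days (Dec 17, Dec 18, Dec 19, Dec 20, Dec 23, Dec 24, Dec 25, skipping weekends) brings us to Wednesday, 2019-12-25, which is the last day of the funding period.
The date on which the default interest accrual becomes due: 2019-12-25 + 25 days = 2020-01-19.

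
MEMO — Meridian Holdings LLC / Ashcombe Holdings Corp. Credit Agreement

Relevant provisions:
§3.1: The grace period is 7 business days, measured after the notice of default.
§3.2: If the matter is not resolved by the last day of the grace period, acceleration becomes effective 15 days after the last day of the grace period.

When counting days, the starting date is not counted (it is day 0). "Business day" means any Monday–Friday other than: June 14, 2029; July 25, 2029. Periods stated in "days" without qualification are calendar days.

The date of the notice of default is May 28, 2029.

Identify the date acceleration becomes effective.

The last day of the grace period: 7 business days after Monday, May 28, 2029, skipping weekends — May 29, May 30, May 31, Jun 1, Jun 4, Jun 5, Jun 6 — lands on Wednesday, June 6, 2029.
The date acceleration becomes effective: June 6, 2029 + 15 days = June 21, 2029.

June 21, 2029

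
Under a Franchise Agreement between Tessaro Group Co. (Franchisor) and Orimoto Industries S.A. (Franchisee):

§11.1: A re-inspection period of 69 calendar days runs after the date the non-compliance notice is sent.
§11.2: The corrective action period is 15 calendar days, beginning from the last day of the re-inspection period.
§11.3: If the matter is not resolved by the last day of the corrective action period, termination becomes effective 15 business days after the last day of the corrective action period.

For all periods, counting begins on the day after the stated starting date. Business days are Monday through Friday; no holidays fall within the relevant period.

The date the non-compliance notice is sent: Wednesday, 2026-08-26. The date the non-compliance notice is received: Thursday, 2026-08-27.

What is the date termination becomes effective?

The last day of the re-inspection period: 2026-08-26 + 69 days = 2026-11-03.
The last day of the corrective action period: 2026-11-03 + 15 days = 2026-11-18.
From Wednesday, 2026-11-18, 15 business days (Nov 19, Nov 20, Nov 23, Nov 24, …, Dec 7, Dec 8, Dec 9, skipping weekends) brings us to Wednesday, 2026-12-09, which is the date termination becomes effective.

2026-12-09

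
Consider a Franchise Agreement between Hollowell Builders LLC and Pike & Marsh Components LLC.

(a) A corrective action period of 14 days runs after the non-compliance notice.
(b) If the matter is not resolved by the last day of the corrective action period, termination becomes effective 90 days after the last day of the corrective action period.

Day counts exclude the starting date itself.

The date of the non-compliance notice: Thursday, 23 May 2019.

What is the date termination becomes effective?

The last day of the corrective action period: 14 calendar days after 23 May 2019 is 6 June 2019.
Adding 90 calendar days to 6 June 2019 gives 4 September 2019, which is the date termination becomes effective.

4 September 2019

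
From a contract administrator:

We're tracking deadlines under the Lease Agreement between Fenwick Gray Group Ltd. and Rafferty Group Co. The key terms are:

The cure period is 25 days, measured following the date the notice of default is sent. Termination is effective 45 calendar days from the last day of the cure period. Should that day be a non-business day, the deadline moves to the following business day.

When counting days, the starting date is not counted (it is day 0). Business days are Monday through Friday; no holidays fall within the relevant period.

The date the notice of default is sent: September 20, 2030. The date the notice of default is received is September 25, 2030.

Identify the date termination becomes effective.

The last day of the cure period: 25 calendar days after September 20, 2030 is October 15, 2030.
Adding 45 calendar days to October 15, 2030 gives November 29, 2030, which is the date termination becomes effective. November 29, 2030 is a Friday, so no roll-forward applies.

November 29, 2030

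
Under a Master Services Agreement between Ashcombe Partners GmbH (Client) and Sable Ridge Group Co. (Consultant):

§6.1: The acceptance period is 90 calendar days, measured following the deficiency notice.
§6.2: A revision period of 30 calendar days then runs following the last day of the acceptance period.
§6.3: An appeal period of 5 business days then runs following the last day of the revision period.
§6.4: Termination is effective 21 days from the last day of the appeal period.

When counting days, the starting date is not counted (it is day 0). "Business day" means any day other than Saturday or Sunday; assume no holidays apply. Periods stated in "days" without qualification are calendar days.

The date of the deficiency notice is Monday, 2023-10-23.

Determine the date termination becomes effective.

2024-03-19

The last day of the acceptance period: 90 calendar days after 2023-10-23 is 2024-01-21.
The last day of the revision period: 2024-01-21 + 30 days = 2024-02-20.
The last day of the appeal period: counting 5 business days from Tuesday, 2024-02-20 (Feb 21, Feb 22, Feb 23, Feb 26, Feb 27, skipping weekends) reaches Tuesday, 2024-02-27.
The date termination becomes effective: 21 calendar days after 2024-02-27 is 2024-03-19.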